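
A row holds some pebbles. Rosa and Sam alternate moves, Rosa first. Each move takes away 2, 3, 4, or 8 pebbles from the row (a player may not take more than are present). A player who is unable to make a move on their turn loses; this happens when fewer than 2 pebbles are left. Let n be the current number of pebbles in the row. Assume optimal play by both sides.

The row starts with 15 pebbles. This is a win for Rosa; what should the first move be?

Remove 2, leaving 13.

Classify positions by backward induction: terminal positions (no move available) are L. From any other position, the mover wins iff some move reaches an L.
n=0: no move → L
n=1: no move → L
n=2: W (go to 0, an L position)
n=3: W (go to 1, an L position)
n=4: W (go to 1, an L position)
n=5: W (go to 1, an L position)
n=6: L (options 4(W), 3(W), 2(W) are all W)
n=7: L (options 5(W), 4(W), 3(W) are all W)
n=8: W (go to 6, an L position)
n=9: W (go to 7, an L position)
n=10: W (go to 7, an L position)
n=11: W (go to 7, an L position)
n=12: L (options 10(W), 9(W), 8(W), 4(W) are all W)
n=13: L (options 11(W), 10(W), 9(W), 5(W) are all W)
n=14: W (go to 12, an L position)
n=15: W (go to 13, an L position)
From 15, the L positions reachable in one move are: 13, 12, 7. Any move reaching one of these is winning.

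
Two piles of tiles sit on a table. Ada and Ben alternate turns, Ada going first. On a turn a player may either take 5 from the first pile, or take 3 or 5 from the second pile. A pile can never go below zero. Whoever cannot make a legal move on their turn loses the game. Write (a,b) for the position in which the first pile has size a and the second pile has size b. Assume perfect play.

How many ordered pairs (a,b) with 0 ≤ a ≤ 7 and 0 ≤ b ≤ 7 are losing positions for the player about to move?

24

Compute win/loss labels from the base case upward. A position with no move is L. Any other position is W if it can reach an L in one move, else L.
Every move lowers a or b (never raises either), so fill the grid row by row in increasing a, and left to right within a row: each cell's successors are then already labelled.
      b=0  b=1  b=2  b=3  b=4  b=5  b=6  b=7
a=0:    L    L    L    W    W    W    W    W
a=1:    L    L    L    W    W    W    W    W
a=2:    L    L    L    W    W    W    W    W
a=3:    L    L    L    W    W    W    W    W
a=4:    L    L    L    W    W    W    W    W
a=5:    W    W    W    L    L    L    W    W
a=6:    W    W    W    L    L    L    W    W
a=7:    W    W    W    L    L    L    W    W
Cells with no legal move (terminal, hence L): (0,0), (0,1), (0,2), (1,0), (1,1), (1,2), (2,0), (2,1), (2,2), (3,0), (3,1), (3,2), (4,0), (4,1), (4,2).
The remaining L cells, each justified by listing all of its moves:
(5,3): L (options (0,3)(W), (5,0)(W) are all W)
(5,4): L (options (0,4)(W), (5,1)(W) are all W)
(5,5): L (options (0,5)(W), (5,2)(W), (5,0)(W) are all W)
(6,3): L (options (1,3)(W), (6,0)(W) are all W)
(6,4): L (options (1,4)(W), (6,1)(W) are all W)
(6,5): L (options (1,5)(W), (6,2)(W), (6,0)(W) are all W)
(7,3): L (options (2,3)(W), (7,0)(W) are all W)
(7,4): L (options (2,4)(W), (7,1)(W) are all W)
(7,5): L (options (2,5)(W), (7,2)(W), (7,0)(W) are all W)
Every other cell has at least one move into one of the L cells above, so it is W.
L cells per row: a=0: 3, a=1: 3, a=2: 3, a=3: 3, a=4: 3, a=5: 3, a=6: 3, a=7: 3; total 24.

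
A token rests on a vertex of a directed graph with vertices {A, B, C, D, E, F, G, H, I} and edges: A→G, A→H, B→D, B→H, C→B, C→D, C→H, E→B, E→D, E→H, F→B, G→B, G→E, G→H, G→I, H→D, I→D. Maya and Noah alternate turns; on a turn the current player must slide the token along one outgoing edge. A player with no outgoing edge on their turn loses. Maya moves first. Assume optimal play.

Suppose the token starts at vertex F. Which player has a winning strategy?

Noah wins.

Use the standard recursion: the mover loses at a terminal position; elsewhere, the mover wins exactly when some move hands the opponent an L position.
Every edge goes from a vertex to one that appears earlier in the order D, H, B, C, E, I, F, G, A, so processing vertices in that order labels each vertex after all of its successors.
D: no outgoing edge → L
H: can move to D, which is L ⇒ W
B: can move to D, which is L ⇒ W
C: can move to D, which is L ⇒ W
E: can move to D, which is L ⇒ W
I: can move to D, which is L ⇒ W
F: the only move is to B(W), a W ⇒ L
G: moves to I(W), E(W), B(W), H(W); every one is W ⇒ L
A: can move to G, which is L ⇒ W
The starting position F is L: whatever Maya does, the opponent receives a W position.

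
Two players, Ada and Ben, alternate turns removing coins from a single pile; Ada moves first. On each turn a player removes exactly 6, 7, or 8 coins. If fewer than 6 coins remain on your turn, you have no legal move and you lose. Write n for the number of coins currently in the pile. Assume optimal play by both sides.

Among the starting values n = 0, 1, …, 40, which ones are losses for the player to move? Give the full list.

0, 1, 2, 3, 4, 5, 14, 15, 16, 17, 18, 19, 28, 29, 30, 31, 32, 33

Classify positions by backward induction: terminal positions (no move available) are L. From any other position, the mover wins iff some move reaches an L.
n=0: no move → L
n=1: no move → L
n=2: no move → L
n=3: no move → L
n=4: no move → L
n=5: no move → L
n=6: W (go to 0, an L position)
n=7: W (go to 1, an L position)
n=8: W (go to 2, an L position)
n=9: W (go to 3, an L position)
n=10: W (go to 4, an L position)
n=11: W (go to 5, an L position)
n=12: W (go to 5, an L position)
n=13: W (go to 5, an L position)
n=14: L (options 8(W), 7(W), 6(W) are all W)
n=15: L (options 9(W), 8(W), 7(W) are all W)
n=16: L (options 10(W), 9(W), 8(W) are all W)
n=17: L (options 11(W), 10(W), 9(W) are all W)
n=18: L (options 12(W), 11(W), 10(W) are all W)
n=19: L (options 13(W), 12(W), 11(W) are all W)
n=20: W (go to 14, an L position)
n=21: W (go to 15, an L position)
n=22: W (go to 16, an L position)
n=23: W (go to 17, an L position)
n=24: W (go to 18, an L position)
n=25: W (go to 19, an L position)
n=26: W (go to 19, an L position)
n=27: W (go to 19, an L position)
n=28: L (options 22(W), 21(W), 20(W) are all W)
n=29: L (options 23(W), 22(W), 21(W) are all W)
n=30: L (options 24(W), 23(W), 22(W) are all W)
n=31: L (options 25(W), 24(W), 23(W) are all W)
n=32: L (options 26(W), 25(W), 24(W) are all W)
n=33: L (options 27(W), 26(W), 25(W) are all W)
n=34: W (go to 28, an L position)
n=35: W (go to 29, an L position)
n=36: W (go to 30, an L position)
n=37: W (go to 31, an L position)
n=38: W (go to 32, an L position)
n=39: W (go to 33, an L position)
n=40: W (go to 33, an L position)
The losing starting values of n are exactly the entries labelled L in this table (18 of them).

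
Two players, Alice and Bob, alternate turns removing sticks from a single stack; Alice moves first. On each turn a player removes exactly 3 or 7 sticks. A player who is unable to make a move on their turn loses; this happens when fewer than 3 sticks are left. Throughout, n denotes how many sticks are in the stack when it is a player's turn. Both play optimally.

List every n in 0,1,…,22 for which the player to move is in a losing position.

0, 1, 2, 6, 10, 11, 12, 16, 20, 21, 22

Build the W/L table. Terminal = L. A non-terminal position is W if it has a move to some L; otherwise it is L.
n=0: no move → L
n=1: no move → L
n=2: no move → L
n=3: W (go to 0, an L position)
n=4: W (go to 1, an L position)
n=5: W (go to 2, an L position)
n=6: L (sole option 3(W) is W)
n=7: W (go to 0, an L position)
n=8: W (go to 1, an L position)
n=9: W (go to 6, an L position)
n=10: L (options 7(W), 3(W) are all W)
n=11: L (options 8(W), 4(W) are all W)
n=12: L (options 9(W), 5(W) are all W)
n=13: W (go to 10, an L position)
n=14: W (go to 11, an L position)
n=15: W (go to 12, an L position)
n=16: L (options 13(W), 9(W) are all W)
n=17: W (go to 10, an L position)
n=18: W (go to 11, an L position)
n=19: W (go to 16, an L position)
n=20: L (options 17(W), 13(W) are all W)
n=21: L (options 18(W), 14(W) are all W)
n=22: L (options 19(W), 15(W) are all W)
Reading off the rows marked L gives the requested list; there are 11 such values of n.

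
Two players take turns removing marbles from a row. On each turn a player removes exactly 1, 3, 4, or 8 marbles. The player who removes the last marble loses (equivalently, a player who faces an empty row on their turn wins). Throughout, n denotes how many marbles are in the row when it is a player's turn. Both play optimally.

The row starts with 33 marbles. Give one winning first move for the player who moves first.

Label each position W (a win for the player to move) or L (a loss). A position with no legal move is W; any other position is W exactly when some move reaches an L, and L when every move reaches a W.
n=0: no move; the opponent has just taken the last marble and therefore loses → W
n=1: the only move is to 0(W), a W ⇒ L
n=2: can move to 1, which is L ⇒ W
n=3: moves to 2(W), 0(W); every one is W ⇒ L
n=4: can move to 3, which is L ⇒ W
n=5: can move to 1, which is L ⇒ W
n=6: can move to 3, which is L ⇒ W
n=7: can move to 3, which is L ⇒ W
n=8: moves to 7(W), 5(W), 4(W), 0(W); every one is W ⇒ L
n=9: can move to 8, which is L ⇒ W
n=10: moves to 9(W), 7(W), 6(W), 2(W); every one is W ⇒ L
n=11: can move to 10, which is L ⇒ W
n=12: can move to 8, which is L ⇒ W
n=13: can move to 10, which is L ⇒ W
n=14: can move to 10, which is L ⇒ W
n=15: moves to 14(W), 12(W), 11(W), 7(W); every one is W ⇒ L
n=16: can move to 15, which is L ⇒ W
n=17: moves to 16(W), 14(W), 13(W), 9(W); every one is W ⇒ L
n=18: can move to 17, which is L ⇒ W
n=19: can move to 15, which is L ⇒ W
n=20: can move to 17, which is L ⇒ W
n=21: can move to 17, which is L ⇒ W
n=22: moves to 21(W), 19(W), 18(W), 14(W); every one is W ⇒ L
n=23: can move to 22, which is L ⇒ W
n=24: moves to 23(W), 21(W), 20(W), 16(W); every one is W ⇒ L
n=25: can move to 24, which is L ⇒ W
n=26: can move to 22, which is L ⇒ W
n=27: can move to 24, which is L ⇒ W
n=28: can move to 24, which is L ⇒ W
n=29: moves to 28(W), 26(W), 25(W), 21(W); every one is W ⇒ L
n=30: can move to 29, which is L ⇒ W
n=31: moves to 30(W), 28(W), 27(W), 23(W); every one is W ⇒ L
n=32: can move to 31, which is L ⇒ W
n=33: can move to 29, which is L ⇒ W
From 33, the L positions reachable in one move are: 29.

Remove 4, leaving 29.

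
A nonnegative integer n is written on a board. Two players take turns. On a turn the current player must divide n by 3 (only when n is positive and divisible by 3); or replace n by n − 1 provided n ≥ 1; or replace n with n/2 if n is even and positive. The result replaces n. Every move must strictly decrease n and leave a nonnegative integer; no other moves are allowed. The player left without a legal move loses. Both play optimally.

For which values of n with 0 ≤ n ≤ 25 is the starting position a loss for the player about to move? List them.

Use the standard recursion: the mover loses at a terminal position; elsewhere, the mover wins exactly when some move hands the opponent an L position.
n=0: no move → L
n=1: →0(L), so W
n=2: →1(W) only, which is W, so L
n=3: →2(L), so W
n=4: →2(L), so W
n=5: →4(W) only, which is W, so L
n=6: →2(L), so W
n=7: →6(W) only, which is W, so L
n=8: →7(L), so W
n=9: →3(W), 8(W) — all W, so L
n=10: →5(L), so W
n=11: →10(W) only, which is W, so L
n=12: →11(L), so W
n=13: →12(W) only, which is W, so L
n=14: →7(L), so W
n=15: →5(L), so W
n=16: →8(W), 15(W) — all W, so L
n=17: →16(L), so W
n=18: →9(L), so W
n=19: →18(W) only, which is W, so L
n=20: →19(L), so W
n=21: →7(L), so W
n=22: →11(L), so W
n=23: →22(W) only, which is W, so L
n=24: →23(L), so W
n=25: →24(W) only, which is W, so L
The losing starting values of n are exactly the entries labelled L in this table (11 of them).

0, 2, 5, 7, 9, 11, 13, 16, 19, 23, 25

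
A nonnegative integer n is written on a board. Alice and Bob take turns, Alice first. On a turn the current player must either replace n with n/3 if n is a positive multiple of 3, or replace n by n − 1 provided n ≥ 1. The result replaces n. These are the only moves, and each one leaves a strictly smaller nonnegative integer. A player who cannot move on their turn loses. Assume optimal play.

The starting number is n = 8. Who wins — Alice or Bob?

Use the standard recursion: the mover loses at a terminal position; elsewhere, the mover wins exactly when some move hands the opponent an L position.
n=0: no move → L
n=1: →0(L), so W
n=2: →1(W) only, which is W, so L
n=3: →2(L), so W
n=4: →3(W) only, which is W, so L
n=5: →4(L), so W
n=6: →2(L), so W
n=7: →6(W) only, which is W, so L
n=8: →7(L), so W
From 8 Alice can move to 7, reaching an L position.

Alice wins.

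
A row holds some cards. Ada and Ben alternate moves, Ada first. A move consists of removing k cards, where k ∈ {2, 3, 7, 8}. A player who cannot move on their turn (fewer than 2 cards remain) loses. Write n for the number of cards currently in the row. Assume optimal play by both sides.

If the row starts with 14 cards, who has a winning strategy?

Use the standard recursion: the mover loses at a terminal position; elsewhere, the mover wins exactly when some move hands the opponent an L position.
n=0: no move → L
n=1: no move → L
n=2: →0(L), so W
n=3: →1(L), so W
n=4: →1(L), so W
n=5: →3(W), 2(W) — all W, so L
n=6: →4(W), 3(W) — all W, so L
n=7: →5(L), so W
n=8: →6(L), so W
n=9: →6(L), so W
n=10: →8(W), 7(W), 3(W), 2(W) — all W, so L
n=11: →9(W), 8(W), 4(W), 3(W) — all W, so L
n=12: →10(L), so W
n=13: →11(L), so W
n=14: →11(L), so W
From 14 Ada can remove 3, leaving 11, reaching an L position.

Ada wins.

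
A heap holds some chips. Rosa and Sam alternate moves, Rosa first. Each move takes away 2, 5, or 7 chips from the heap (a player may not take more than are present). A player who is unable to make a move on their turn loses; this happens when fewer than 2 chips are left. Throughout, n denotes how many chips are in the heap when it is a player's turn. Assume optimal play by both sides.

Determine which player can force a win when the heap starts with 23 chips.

Positions with no move are L. A position that does have a move is losing for the player to move precisely when every available move leads to a winning position for the opponent. Fill in the labels:
n=0: no move → L
n=1: no move → L
n=2: W (go to 0, an L position)
n=3: W (go to 1, an L position)
n=4: L (sole option 2(W) is W)
n=5: W (go to 0, an L position)
n=6: W (go to 4, an L position)
n=7: W (go to 0, an L position)
n=8: W (go to 1, an L position)
n=9: W (go to 4, an L position)
n=10: L (options 8(W), 5(W), 3(W) are all W)
n=11: W (go to 4, an L position)
n=12: W (go to 10, an L position)
n=13: L (options 11(W), 8(W), 6(W) are all W)
n=14: L (options 12(W), 9(W), 7(W) are all W)
n=15: W (go to 13, an L position)
n=16: W (go to 14, an L position)
n=17: W (go to 10, an L position)
n=18: W (go to 13, an L position)
n=19: W (go to 14, an L position)
n=20: W (go to 13, an L position)
n=21: W (go to 14, an L position)
n=22: L (options 20(W), 17(W), 15(W) are all W)
n=23: L (options 21(W), 18(W), 16(W) are all W)
The starting position 23 is L: whatever Rosa does, the opponent receives a W position.

Sam wins.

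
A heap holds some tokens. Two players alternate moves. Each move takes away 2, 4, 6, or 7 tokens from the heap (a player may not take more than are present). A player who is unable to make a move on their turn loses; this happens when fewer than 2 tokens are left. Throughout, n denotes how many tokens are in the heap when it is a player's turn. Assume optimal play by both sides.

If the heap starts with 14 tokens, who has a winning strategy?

The first player wins.

Use the standard recursion: the mover loses at a terminal position; elsewhere, the mover wins exactly when some move hands the opponent an L position.
n=0: no move → L
n=1: no move → L
n=2: →0(L), so W
n=3: →1(L), so W
n=4: →0(L), so W
n=5: →1(L), so W
n=6: →0(L), so W
n=7: →1(L), so W
n=8: →1(L), so W
n=9: →7(W), 5(W), 3(W), 2(W) — all W, so L
n=10: →8(W), 6(W), 4(W), 3(W) — all W, so L
n=11: →9(L), so W
n=12: →10(L), so W
n=13: →9(L), so W
n=14: →10(L), so W
From 14 the player to move can remove 4, leaving 10, reaching an L position.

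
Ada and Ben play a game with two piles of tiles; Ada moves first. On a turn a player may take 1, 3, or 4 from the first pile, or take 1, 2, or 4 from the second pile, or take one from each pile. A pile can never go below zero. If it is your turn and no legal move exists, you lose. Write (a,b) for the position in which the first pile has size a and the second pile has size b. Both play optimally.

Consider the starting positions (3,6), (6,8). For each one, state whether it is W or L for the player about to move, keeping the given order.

Work bottom-up. With no move the player to move loses. Otherwise the position is W if at least one move leads to an L position for the opponent, and L if every move leads to a W.
No move ever increases a pile, so every position that can arise here has a ≤ 6 and b ≤ 8; it is enough to label the cells with 0 ≤ a ≤ 6 and 0 ≤ b ≤ 8.
Every move lowers a or b (never raises either), so fill the grid row by row in increasing a, and left to right within a row: each cell's successors are then already labelled.
      b=0  b=1  b=2  b=3  b=4  b=5  b=6  b=7  b=8
a=0:    L    W    W    L    W    W    L    W    W
a=1:    W    W    L    W    W    L    W    W    L
a=2:    L    W    W    W    W    W    W    L    W
a=3:    W    W    L    W    W    L    W    W    W
a=4:    W    L    W    W    L    W    W    L    W
a=5:    W    W    W    L    W    W    L    W    W
a=6:    W    L    W    W    W    W    W    W    L
Cells with no legal move (terminal, hence L): (0,0).
The remaining L cells, each justified by listing all of its moves:
(0,3): L (options (0,2)(W), (0,1)(W) are all W)
(0,6): L (options (0,5)(W), (0,4)(W), (0,2)(W) are all W)
(1,2): L (options (0,2)(W), (1,1)(W), (1,0)(W), (0,1)(W) are all W)
(1,5): L (options (0,5)(W), (1,4)(W), (1,3)(W), (1,1)(W), (0,4)(W) are all W)
(1,8): L (options (0,8)(W), (1,7)(W), (1,6)(W), (1,4)(W), (0,7)(W) are all W)
(2,0): L (sole option (1,0)(W) is W)
(2,7): L (options (1,7)(W), (2,6)(W), (2,5)(W), (2,3)(W), (1,6)(W) are all W)
(3,2): L (options (2,2)(W), (0,2)(W), (3,1)(W), (3,0)(W), (2,1)(W) are all W)
(3,5): L (options (2,5)(W), (0,5)(W), (3,4)(W), (3,3)(W), (3,1)(W), (2,4)(W) are all W)
(4,1): L (options (3,1)(W), (1,1)(W), (0,1)(W), (4,0)(W), (3,0)(W) are all W)
(4,4): L (options (3,4)(W), (1,4)(W), (0,4)(W), (4,3)(W), (4,2)(W), (4,0)(W), (3,3)(W) are all W)
(4,7): L (options (3,7)(W), (1,7)(W), (0,7)(W), (4,6)(W), (4,5)(W), (4,3)(W), (3,6)(W) are all W)
(5,3): L (options (4,3)(W), (2,3)(W), (1,3)(W), (5,2)(W), (5,1)(W), (4,2)(W) are all W)
(5,6): L (options (4,6)(W), (2,6)(W), (1,6)(W), (5,5)(W), (5,4)(W), (5,2)(W), (4,5)(W) are all W)
(6,1): L (options (5,1)(W), (3,1)(W), (2,1)(W), (6,0)(W), (5,0)(W) are all W)
(6,8): L (options (5,8)(W), (3,8)(W), (2,8)(W), (6,7)(W), (6,6)(W), (6,4)(W), (5,7)(W) are all W)
Every other cell has at least one move into one of the L cells above, so it is W.
(3,6): the move to (0,6) reaches an L cell, so W
(6,8): one of the L cells justified above, so L

(3,6): W, (6,8): L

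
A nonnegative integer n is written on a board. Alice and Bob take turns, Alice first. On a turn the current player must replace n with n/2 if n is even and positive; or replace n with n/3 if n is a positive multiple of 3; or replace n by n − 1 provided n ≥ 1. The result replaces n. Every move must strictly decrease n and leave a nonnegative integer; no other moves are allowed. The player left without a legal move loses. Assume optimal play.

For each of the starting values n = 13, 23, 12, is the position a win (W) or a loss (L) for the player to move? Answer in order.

Build the W/L table. Terminal = L. A non-terminal position is W if it has a move to some L; otherwise it is L.
n=0: no move → L
n=1: W (go to 0, an L position)
n=2: L (sole option 1(W) is W)
n=3: W (go to 2, an L position)
n=4: W (go to 2, an L position)
n=5: L (sole option 4(W) is W)
n=6: W (go to 2, an L position)
n=7: L (sole option 6(W) is W)
n=8: W (go to 7, an L position)
n=9: L (options 3(W), 8(W) are all W)
n=10: W (go to 5, an L position)
n=11: L (sole option 10(W) is W)
n=12: W (go to 11, an L position)
n=13: L (sole option 12(W) is W)
n=14: W (go to 7, an L position)
n=15: W (go to 5, an L position)
n=16: L (options 8(W), 15(W) are all W)
n=17: W (go to 16, an L position)
n=18: W (go to 9, an L position)
n=19: L (sole option 18(W) is W)
n=20: W (go to 19, an L position)
n=21: W (go to 7, an L position)
n=22: W (go to 11, an L position)
n=23: L (sole option 22(W) is W)

13: L, 23: L, 12: W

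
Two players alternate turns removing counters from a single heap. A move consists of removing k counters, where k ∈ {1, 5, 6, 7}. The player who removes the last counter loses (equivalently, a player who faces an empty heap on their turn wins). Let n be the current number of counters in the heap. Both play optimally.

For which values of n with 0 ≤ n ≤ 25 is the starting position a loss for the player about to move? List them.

Build the W/L table. Terminal = W. A non-terminal position is W if it has a move to some L; otherwise it is L.
n=0: no move; the opponent has just taken the last counter and therefore loses → W
n=1: only reaches 0(W), which is W → L
n=2: reaches L-position 1 → W
n=3: only reaches 2(W), which is W → L
n=4: reaches L-position 3 → W
n=5: only reaches 4(W), 0(W), all W → L
n=6: reaches L-position 5 → W
n=7: reaches L-position 1 → W
n=8: reaches L-position 3 → W
n=9: reaches L-position 3 → W
n=10: reaches L-position 5 → W
n=11: reaches L-position 5 → W
n=12: reaches L-position 5 → W
n=13: only reaches 12(W), 8(W), 7(W), 6(W), all W → L
n=14: reaches L-position 13 → W
n=15: only reaches 14(W), 10(W), 9(W), 8(W), all W → L
n=16: reaches L-position 15 → W
n=17: only reaches 16(W), 12(W), 11(W), 10(W), all W → L
n=18: reaches L-position 17 → W
n=19: reaches L-position 13 → W
n=20: reaches L-position 15 → W
n=21: reaches L-position 15 → W
n=22: reaches L-position 17 → W
n=23: reaches L-position 17 → W
n=24: reaches L-position 17 → W
n=25: only reaches 24(W), 20(W), 19(W), 18(W), all W → L
The losing starting values of n are exactly the entries labelled L in this table (7 of them).

1, 3, 5, 13, 15, 17, 25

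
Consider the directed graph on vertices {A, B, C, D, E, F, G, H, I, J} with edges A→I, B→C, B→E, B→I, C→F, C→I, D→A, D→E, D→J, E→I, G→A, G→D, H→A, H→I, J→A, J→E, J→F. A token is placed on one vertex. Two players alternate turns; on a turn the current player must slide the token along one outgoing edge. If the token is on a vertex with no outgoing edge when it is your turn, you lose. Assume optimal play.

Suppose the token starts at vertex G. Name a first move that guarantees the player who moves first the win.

Move to D.

Label each position W (a win for the player to move) or L (a loss). A position with no legal move is L; any other position is W exactly when some move reaches an L, and L when every move reaches a W.
Every edge goes from a vertex to one that appears earlier in the order I, F, C, E, A, J, H, D, B, G, so processing vertices in that order labels each vertex after all of its successors.
I: no outgoing edge → L
F: no outgoing edge → L
C: →F(L), so W
E: →I(L), so W
A: →I(L), so W
J: →F(L), so W
H: →I(L), so W
D: →J(W), A(W), E(W) — all W, so L
B: →I(L), so W
G: →D(L), so W
From G, the L positions reachable in one move are: D.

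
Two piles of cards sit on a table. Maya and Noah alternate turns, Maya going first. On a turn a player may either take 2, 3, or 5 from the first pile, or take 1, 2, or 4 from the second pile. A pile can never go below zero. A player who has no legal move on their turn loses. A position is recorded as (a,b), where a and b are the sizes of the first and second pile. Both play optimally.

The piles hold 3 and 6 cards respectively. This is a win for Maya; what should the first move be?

Label each position W (a win for the player to move) or L (a loss). A position with no legal move is L; any other position is W exactly when some move reaches an L, and L when every move reaches a W.
No move ever increases a pile, so every position that can arise here has a ≤ 3 and b ≤ 6; it is enough to label the cells with 0 ≤ a ≤ 3 and 0 ≤ b ≤ 6.
Every move lowers a or b (never raises either), so fill the grid row by row in increasing a, and left to right within a row: each cell's successors are then already labelled.
      b=0  b=1  b=2  b=3  b=4  b=5  b=6
a=0:    L    W    W    L    W    W    L
a=1:    L    W    W    L    W    W    L
a=2:    W    L    W    W    L    W    W
a=3:    W    L    W    W    L    W    W
Cells with no legal move (terminal, hence L): (0,0), (1,0).
The remaining L cells, each justified by listing all of its moves:
(0,3): →(0,2)(W), (0,1)(W) — all W, so L
(0,6): →(0,5)(W), (0,4)(W), (0,2)(W) — all W, so L
(1,3): →(1,2)(W), (1,1)(W) — all W, so L
(1,6): →(1,5)(W), (1,4)(W), (1,2)(W) — all W, so L
(2,1): →(0,1)(W), (2,0)(W) — all W, so L
(2,4): →(0,4)(W), (2,3)(W), (2,2)(W), (2,0)(W) — all W, so L
(3,1): →(1,1)(W), (0,1)(W), (3,0)(W) — all W, so L
(3,4): →(1,4)(W), (0,4)(W), (3,3)(W), (3,2)(W), (3,0)(W) — all W, so L
Every other cell has at least one move into one of the L cells above, so it is W.
From (3,6), the L positions reachable in one move are: (1,6), (0,6), (3,4). Any move reaching one of these is winning.

Move to (1,6).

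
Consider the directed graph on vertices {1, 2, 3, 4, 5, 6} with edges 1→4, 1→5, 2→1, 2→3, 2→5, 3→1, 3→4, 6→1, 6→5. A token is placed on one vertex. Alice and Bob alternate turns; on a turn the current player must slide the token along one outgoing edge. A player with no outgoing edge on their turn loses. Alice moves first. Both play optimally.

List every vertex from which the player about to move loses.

Use the standard recursion: the mover loses at a terminal position; elsewhere, the mover wins exactly when some move hands the opponent an L position.
Every edge goes from a vertex to one that appears earlier in the order 4, 5, 1, 6, 3, 2, so processing vertices in that order labels each vertex after all of its successors.
4: no outgoing edge → L
5: no outgoing edge → L
1: reaches L-position 5 → W
6: reaches L-position 5 → W
3: reaches L-position 4 → W
2: reaches L-position 5 → W
The losing starting vertices are exactly the entries labelled L in this table (2 of them).

4, 5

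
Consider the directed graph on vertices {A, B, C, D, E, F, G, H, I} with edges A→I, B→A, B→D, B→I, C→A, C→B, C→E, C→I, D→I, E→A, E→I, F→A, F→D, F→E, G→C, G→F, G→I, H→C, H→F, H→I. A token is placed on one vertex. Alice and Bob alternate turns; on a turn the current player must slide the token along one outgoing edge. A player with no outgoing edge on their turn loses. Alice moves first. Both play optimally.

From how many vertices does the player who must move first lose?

Build the W/L table. Terminal = L. A non-terminal position is W if it has a move to some L; otherwise it is L.
Every edge goes from a vertex to one that appears earlier in the order I, A, E, D, F, B, C, G, H, so processing vertices in that order labels each vertex after all of its successors.
I: no outgoing edge → L
A: can move to I, which is L ⇒ W
E: can move to I, which is L ⇒ W
D: can move to I, which is L ⇒ W
F: moves to D(W), E(W), A(W); every one is W ⇒ L
B: can move to I, which is L ⇒ W
C: can move to I, which is L ⇒ W
G: can move to F, which is L ⇒ W
H: can move to F, which is L ⇒ W
The L vertices are F, I; that is 2 in all.

2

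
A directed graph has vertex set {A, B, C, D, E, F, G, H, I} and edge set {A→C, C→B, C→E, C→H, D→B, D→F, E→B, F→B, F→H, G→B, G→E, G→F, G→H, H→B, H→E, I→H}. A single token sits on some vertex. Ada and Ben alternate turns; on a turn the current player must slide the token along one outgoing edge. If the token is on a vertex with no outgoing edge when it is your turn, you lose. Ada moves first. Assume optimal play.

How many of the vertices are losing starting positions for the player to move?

3

Use the standard recursion: the mover loses at a terminal position; elsewhere, the mover wins exactly when some move hands the opponent an L position.
Every edge goes from a vertex to one that appears earlier in the order B, E, H, F, C, I, A, D, G, so processing vertices in that order labels each vertex after all of its successors.
B: no outgoing edge → L
E: reaches L-position B → W
H: reaches L-position B → W
F: reaches L-position B → W
C: reaches L-position B → W
I: only reaches H(W), which is W → L
A: only reaches C(W), which is W → L
D: reaches L-position B → W
G: reaches L-position B → W
The L vertices are A, B, I; that is 3 in all.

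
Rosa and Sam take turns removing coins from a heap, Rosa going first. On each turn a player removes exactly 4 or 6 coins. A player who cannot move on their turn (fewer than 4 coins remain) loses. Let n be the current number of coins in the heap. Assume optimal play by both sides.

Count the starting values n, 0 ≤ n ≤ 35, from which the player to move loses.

Label each position W (a win for the player to move) or L (a loss). A position with no legal move is L; any other position is W exactly when some move reaches an L, and L when every move reaches a W.
n=0: no move → L
n=1: no move → L
n=2: no move → L
n=3: no move → L
n=4: reaches L-position 0 → W
n=5: reaches L-position 1 → W
n=6: reaches L-position 2 → W
n=7: reaches L-position 3 → W
n=8: reaches L-position 2 → W
n=9: reaches L-position 3 → W
n=10: only reaches 6(W), 4(W), all W → L
n=11: only reaches 7(W), 5(W), all W → L
n=12: only reaches 8(W), 6(W), all W → L
n=13: only reaches 9(W), 7(W), all W → L
n=14: reaches L-position 10 → W
n=15: reaches L-position 11 → W
n=16: reaches L-position 12 → W
n=17: reaches L-position 13 → W
n=18: reaches L-position 12 → W
n=19: reaches L-position 13 → W
n=20: only reaches 16(W), 14(W), all W → L
n=21: only reaches 17(W), 15(W), all W → L
n=22: only reaches 18(W), 16(W), all W → L
n=23: only reaches 19(W), 17(W), all W → L
n=24: reaches L-position 20 → W
n=25: reaches L-position 21 → W
n=26: reaches L-position 22 → W
n=27: reaches L-position 23 → W
n=28: reaches L-position 22 → W
n=29: reaches L-position 23 → W
n=30: only reaches 26(W), 24(W), all W → L
n=31: only reaches 27(W), 25(W), all W → L
n=32: only reaches 28(W), 26(W), all W → L
n=33: only reaches 29(W), 27(W), all W → L
n=34: reaches L-position 30 → W
n=35: reaches L-position 31 → W
L entries with 0 ≤ n ≤ 35: n = 0, 1, 2, 3, 10, 11, 12, 13, 20, 21, 22, 23, 30, 31, 32, 33; that makes 16.

16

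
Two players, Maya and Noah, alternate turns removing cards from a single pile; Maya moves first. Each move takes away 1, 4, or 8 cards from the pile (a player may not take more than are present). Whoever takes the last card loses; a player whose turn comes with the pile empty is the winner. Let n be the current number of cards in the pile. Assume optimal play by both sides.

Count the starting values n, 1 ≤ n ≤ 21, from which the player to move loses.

Positions with no move are W. A position that does have a move is losing for the player to move precisely when every available move leads to a winning position for the opponent. Fill in the labels:
n=0: no move; the opponent has just taken the last card and therefore loses → W
n=1: →0(W) only, which is W, so L
n=2: →1(L), so W
n=3: →2(W) only, which is W, so L
n=4: →3(L), so W
n=5: →1(L), so W
n=6: →5(W), 2(W) — all W, so L
n=7: →6(L), so W
n=8: →7(W), 4(W), 0(W) — all W, so L
n=9: →8(L), so W
n=10: →6(L), so W
n=11: →3(L), so W
n=12: →8(L), so W
n=13: →12(W), 9(W), 5(W) — all W, so L
n=14: →13(L), so W
n=15: →14(W), 11(W), 7(W) — all W, so L
n=16: →15(L), so W
n=17: →13(L), so W
n=18: →17(W), 14(W), 10(W) — all W, so L
n=19: →18(L), so W
n=20: →19(W), 16(W), 12(W) — all W, so L
n=21: →20(L), so W
L entries with 1 ≤ n ≤ 21 (the range starts at n=1): n = 1, 3, 6, 8, 13, 15, 18, 20; that makes 8.

8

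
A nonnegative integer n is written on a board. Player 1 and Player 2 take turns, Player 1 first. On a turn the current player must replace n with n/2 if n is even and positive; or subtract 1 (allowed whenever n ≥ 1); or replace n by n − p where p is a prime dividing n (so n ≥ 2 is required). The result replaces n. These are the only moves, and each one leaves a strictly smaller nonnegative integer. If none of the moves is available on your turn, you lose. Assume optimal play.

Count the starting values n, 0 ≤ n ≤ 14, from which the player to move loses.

Compute win/loss labels from the base case upward. A position with no move is L. Any other position is W if it can reach an L in one move, else L.
n=0: no move → L
n=1: can move to 0, which is L ⇒ W
n=2: can move to 0, which is L ⇒ W
n=3: can move to 0, which is L ⇒ W
n=4: moves to 2(W), 3(W); every one is W ⇒ L
n=5: can move to 0, which is L ⇒ W
n=6: can move to 4, which is L ⇒ W
n=7: can move to 0, which is L ⇒ W
n=8: can move to 4, which is L ⇒ W
n=9: moves to 6(W), 8(W); every one is W ⇒ L
n=10: can move to 9, which is L ⇒ W
n=11: can move to 0, which is L ⇒ W
n=12: can move to 9, which is L ⇒ W
n=13: can move to 0, which is L ⇒ W
n=14: moves to 7(W), 12(W), 13(W); every one is W ⇒ L
L entries with 0 ≤ n ≤ 14: n = 0, 4, 9, 14; that makes 4.

4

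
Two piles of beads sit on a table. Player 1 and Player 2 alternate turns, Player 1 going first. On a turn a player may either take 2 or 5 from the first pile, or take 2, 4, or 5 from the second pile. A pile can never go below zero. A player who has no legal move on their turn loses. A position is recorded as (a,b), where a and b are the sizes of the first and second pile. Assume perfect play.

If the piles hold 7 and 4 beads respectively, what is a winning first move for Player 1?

Work bottom-up. With no move the player to move loses. Otherwise the position is W if at least one move leads to an L position for the opponent, and L if every move leads to a W.
No move ever increases a pile, so every position that can arise here has a ≤ 7 and b ≤ 4; it is enough to label the cells with 0 ≤ a ≤ 7 and 0 ≤ b ≤ 4.
Every move lowers a or b (never raises either), so fill the grid row by row in increasing a, and left to right within a row: each cell's successors are then already labelled.
      b=0  b=1  b=2  b=3  b=4
a=0:    L    L    W    W    W
a=1:    L    L    W    W    W
a=2:    W    W    L    L    W
a=3:    W    W    L    L    W
a=4:    L    L    W    W    W
a=5:    W    W    W    W    L
a=6:    W    W    L    L    W
a=7:    L    L    W    W    W
Cells with no legal move (terminal, hence L): (0,0), (0,1), (1,0), (1,1).
The remaining L cells, each justified by listing all of its moves:
(2,2): moves to (0,2)(W), (2,0)(W); every one is W ⇒ L
(2,3): moves to (0,3)(W), (2,1)(W); every one is W ⇒ L
(3,2): moves to (1,2)(W), (3,0)(W); every one is W ⇒ L
(3,3): moves to (1,3)(W), (3,1)(W); every one is W ⇒ L
(4,0): the only move is to (2,0)(W), a W ⇒ L
(4,1): the only move is to (2,1)(W), a W ⇒ L
(5,4): moves to (3,4)(W), (0,4)(W), (5,2)(W), (5,0)(W); every one is W ⇒ L
(6,2): moves to (4,2)(W), (1,2)(W), (6,0)(W); every one is W ⇒ L
(6,3): moves to (4,3)(W), (1,3)(W), (6,1)(W); every one is W ⇒ L
(7,0): moves to (5,0)(W), (2,0)(W); every one is W ⇒ L
(7,1): moves to (5,1)(W), (2,1)(W); every one is W ⇒ L
Every other cell has at least one move into one of the L cells above, so it is W.
From (7,4), the L positions reachable in one move are: (5,4), (7,0). Any move reaching one of these is winning.

Move to (5,4).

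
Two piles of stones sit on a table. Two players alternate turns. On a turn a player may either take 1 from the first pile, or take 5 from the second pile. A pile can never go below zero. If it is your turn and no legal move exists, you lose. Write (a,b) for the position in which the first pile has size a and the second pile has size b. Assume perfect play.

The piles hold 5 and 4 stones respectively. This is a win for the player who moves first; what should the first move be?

Move to (4,4).

Compute win/loss labels from the base case upward. A position with no move is L. Any other position is W if it can reach an L in one move, else L.
No move ever increases a pile, so every position that can arise here has a ≤ 5 and b ≤ 4; it is enough to label the cells with 0 ≤ a ≤ 5 and 0 ≤ b ≤ 4.
Every move lowers a or b (never raises either), so fill the grid row by row in increasing a, and left to right within a row: each cell's successors are then already labelled.
      b=0  b=1  b=2  b=3  b=4
a=0:    L    L    L    L    L
a=1:    W    W    W    W    W
a=2:    L    L    L    L    L
a=3:    W    W    W    W    W
a=4:    L    L    L    L    L
a=5:    W    W    W    W    W
Cells with no legal move (terminal, hence L): (0,0), (0,1), (0,2), (0,3), (0,4).
The remaining L cells, each justified by listing all of its moves:
(2,0): L (sole option (1,0)(W) is W)
(2,1): L (sole option (1,1)(W) is W)
(2,2): L (sole option (1,2)(W) is W)
(2,3): L (sole option (1,3)(W) is W)
(2,4): L (sole option (1,4)(W) is W)
(4,0): L (sole option (3,0)(W) is W)
(4,1): L (sole option (3,1)(W) is W)
(4,2): L (sole option (3,2)(W) is W)
(4,3): L (sole option (3,3)(W) is W)
(4,4): L (sole option (3,4)(W) is W)
Every other cell has at least one move into one of the L cells above, so it is W.
From (5,4), the L positions reachable in one move are: (4,4).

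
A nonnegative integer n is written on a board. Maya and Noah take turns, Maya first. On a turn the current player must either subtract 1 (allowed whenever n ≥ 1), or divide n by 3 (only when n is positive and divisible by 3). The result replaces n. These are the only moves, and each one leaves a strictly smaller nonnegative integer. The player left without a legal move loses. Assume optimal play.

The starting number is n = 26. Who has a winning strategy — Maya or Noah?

Noah wins.

Label each position W (a win for the player to move) or L (a loss). A position with no legal move is L; any other position is W exactly when some move reaches an L, and L when every move reaches a W.
n=0: no move → L
n=1: reaches L-position 0 → W
n=2: only reaches 1(W), which is W → L
n=3: reaches L-position 2 → W
n=4: only reaches 3(W), which is W → L
n=5: reaches L-position 4 → W
n=6: reaches L-position 2 → W
n=7: only reaches 6(W), which is W → L
n=8: reaches L-position 7 → W
n=9: only reaches 3(W), 8(W), all W → L
n=10: reaches L-position 9 → W
n=11: only reaches 10(W), which is W → L
n=12: reaches L-position 4 → W
n=13: only reaches 12(W), which is W → L
n=14: reaches L-position 13 → W
n=15: only reaches 5(W), 14(W), all W → L
n=16: reaches L-position 15 → W
n=17: only reaches 16(W), which is W → L
n=18: reaches L-position 17 → W
n=19: only reaches 18(W), which is W → L
n=20: reaches L-position 19 → W
n=21: reaches L-position 7 → W
n=22: only reaches 21(W), which is W → L
n=23: reaches L-position 22 → W
n=24: only reaches 8(W), 23(W), all W → L
n=25: reaches L-position 24 → W
n=26: only reaches 25(W), which is W → L
The starting position 26 is L: whatever Maya does, the opponent receives a W position.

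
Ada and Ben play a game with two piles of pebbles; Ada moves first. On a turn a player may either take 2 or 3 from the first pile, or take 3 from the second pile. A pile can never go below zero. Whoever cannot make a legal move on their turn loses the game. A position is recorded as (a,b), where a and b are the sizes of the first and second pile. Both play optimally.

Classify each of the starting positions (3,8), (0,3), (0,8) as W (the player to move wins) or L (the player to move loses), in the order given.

Classify positions by backward induction: terminal positions (no move available) are L. From any other position, the mover wins iff some move reaches an L.
No move ever increases a pile, so every position that can arise here has a ≤ 3 and b ≤ 8; it is enough to label the cells with 0 ≤ a ≤ 3 and 0 ≤ b ≤ 8.
Every move lowers a or b (never raises either), so fill the grid row by row in increasing a, and left to right within a row: each cell's successors are then already labelled.
      b=0  b=1  b=2  b=3  b=4  b=5  b=6  b=7  b=8
a=0:    L    L    L    W    W    W    L    L    L
a=1:    L    L    L    W    W    W    L    L    L
a=2:    W    W    W    L    L    L    W    W    W
a=3:    W    W    W    L    L    L    W    W    W
Cells with no legal move (terminal, hence L): (0,0), (0,1), (0,2), (1,0), (1,1), (1,2).
The remaining L cells, each justified by listing all of its moves:
(0,6): →(0,3)(W) only, which is W, so L
(0,7): →(0,4)(W) only, which is W, so L
(0,8): →(0,5)(W) only, which is W, so L
(1,6): →(1,3)(W) only, which is W, so L
(1,7): →(1,4)(W) only, which is W, so L
(1,8): →(1,5)(W) only, which is W, so L
(2,3): →(0,3)(W), (2,0)(W) — all W, so L
(2,4): →(0,4)(W), (2,1)(W) — all W, so L
(2,5): →(0,5)(W), (2,2)(W) — all W, so L
(3,3): →(1,3)(W), (0,3)(W), (3,0)(W) — all W, so L
(3,4): →(1,4)(W), (0,4)(W), (3,1)(W) — all W, so L
(3,5): →(1,5)(W), (0,5)(W), (3,2)(W) — all W, so L
Every other cell has at least one move into one of the L cells above, so it is W.
(3,8): the move to (1,8) reaches an L cell, so W
(0,3): the move to (0,0) reaches an L cell, so W
(0,8): one of the L cells justified above, so L

(3,8): W, (0,3): W, (0,8): L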